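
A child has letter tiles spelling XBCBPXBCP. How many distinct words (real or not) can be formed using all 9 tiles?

The 9 letters of XBCBPXBCP have repeats: B appearing 3 times, C appearing twice, P appearing twice, and X appearing twice.
So there are 9! / (3!·2!·2!·2!) = 7560 distinguishable arrangements.

7560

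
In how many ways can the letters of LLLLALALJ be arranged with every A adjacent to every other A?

Treat the 2 copies of A as a single block. The multiset to arrange is then {AA, J, L, L, L, L, L, L}, 8 items in all.
That gives (8)!/(6!) = 56 arrangements.

56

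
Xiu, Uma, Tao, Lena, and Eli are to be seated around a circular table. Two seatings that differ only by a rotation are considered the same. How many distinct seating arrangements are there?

24

Around a circle, 5 distinct people have 5!/5 = (4)! = 24 rotationally distinct seatings.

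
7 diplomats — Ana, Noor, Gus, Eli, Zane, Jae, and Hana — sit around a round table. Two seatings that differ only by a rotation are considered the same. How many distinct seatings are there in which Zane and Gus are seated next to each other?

240

Glue Zane and Gus into a block (2 internal orders). Seating 6 units around a circle gives (5)! arrangements.
So 2 × (5)! = 2 × 120 = 240.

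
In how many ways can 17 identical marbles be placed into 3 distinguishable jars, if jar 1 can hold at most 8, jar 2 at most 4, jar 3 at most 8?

10

Ignoring the caps, the number of non-negative solutions to x_1+…+x_3 = 17 is C(19,2) = 171.
Subtract solutions that violate a single cap (substitute x_i' = x_i − (cap_i+1)): x_1 ≥ 9 gives C(10,2) = 45; x_2 ≥ 5 gives C(14,2) = 91; x_3 ≥ 9 gives C(10,2) = 45. Together 181.
Add back pairs where two caps are both exceeded: 10 + 0 + 10 = 20.
By inclusion–exclusion the count is 171 − 181 + 20 = 10.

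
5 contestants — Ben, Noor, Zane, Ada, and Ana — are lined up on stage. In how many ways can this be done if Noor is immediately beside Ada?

48

Treat {Noor, Ada} as a single unit. There are 4 units to order, and the pair itself can be ordered 2 ways.
That gives 2 × 4! = 2 × 24 = 48.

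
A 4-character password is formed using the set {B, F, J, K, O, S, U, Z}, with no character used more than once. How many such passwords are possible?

With no repetition, fill the 4 characters in order: 8 choices, then 7, down to 5.
8 × 7 × 6 × 5 = 1680.

1680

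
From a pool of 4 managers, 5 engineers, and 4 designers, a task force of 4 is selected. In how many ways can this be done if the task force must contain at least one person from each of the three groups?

400

Total 4-person selections from all 13: C(13,4) = 715.
Selections missing a whole group: no managers → C(9,4) = 126; no engineers → C(8,4) = 70; no designers → C(9,4) = 126.
Add back selections omitting two groups (i.e. drawn from a single group): C(4,4) + C(5,4) + C(4,4) = 7.
By inclusion–exclusion: 715 − 322 + 7 = 400.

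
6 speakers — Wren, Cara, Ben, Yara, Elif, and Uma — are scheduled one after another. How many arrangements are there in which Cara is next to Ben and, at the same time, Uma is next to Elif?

96

Treat {Cara,Ben} as one block (2 orders) and {Uma,Elif} as another (2 orders).
That leaves 4 units to arrange: 2 × 2 × 4! = 4 × 24 = 96.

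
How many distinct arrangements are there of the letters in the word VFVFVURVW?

Letter multiplicities in VFVFVURVW: F×2, R×1, U×1, V×4, W×1.
Dividing 9! = 362880 by 4!·2! = 48 for the repeated letters gives 7560.

7560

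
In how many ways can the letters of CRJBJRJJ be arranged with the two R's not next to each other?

There are 8!/(4!·2!) = 840 arrangements of CRJBJRJJ in total.
If the two R's are adjacent, glue them into one block, leaving 7 items to arrange: (7)!/(4!) = 210 ways.
Hence 840 − 210 = 630.

630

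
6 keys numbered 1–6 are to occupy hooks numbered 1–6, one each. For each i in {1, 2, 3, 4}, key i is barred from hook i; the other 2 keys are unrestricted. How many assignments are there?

Let Aᵢ (for 1 ≤ i ≤ 4) be the placements that put key i in its forbidden hook. Any j of these fix j positions, leaving (6−j)! ways to fill the rest, and there are C(4,j) ways to pick which j.
By inclusion–exclusion, the number of valid placements is Σ_{j=0}^{4} (−1)^j C(4,j)·(6−j)!.
Computing: 720 − 480 + 144 − 24 + 2 = 362.

362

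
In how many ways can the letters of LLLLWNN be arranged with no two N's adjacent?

There are 7!/(4!·2!) = 105 arrangements of LLLLWNN in total.
If the two N's are adjacent, glue them into one block, leaving 6 items to arrange: (6)!/(4!) = 30 ways.
Subtracting, 105 − 30 = 75 arrangements keep the N's apart.

75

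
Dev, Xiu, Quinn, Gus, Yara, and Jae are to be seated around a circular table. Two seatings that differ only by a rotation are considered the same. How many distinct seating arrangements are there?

120

Around a circle, 6 distinct people have 6!/6 = (5)! = 120 rotationally distinct seatings.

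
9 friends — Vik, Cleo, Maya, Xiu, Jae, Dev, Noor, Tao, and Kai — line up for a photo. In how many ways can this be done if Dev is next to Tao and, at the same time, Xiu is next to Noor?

20160

Treat {Dev,Tao} as one block (2 orders) and {Xiu,Noor} as another (2 orders).
That leaves 7 units to arrange: 2 × 2 × 7! = 4 × 5040 = 20160.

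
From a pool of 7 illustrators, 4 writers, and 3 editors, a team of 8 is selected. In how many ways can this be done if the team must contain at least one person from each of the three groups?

2793

Unrestricted: C(14,8) = 3003 ways to pick any 8 of the 14.
Subtract selections that omit an entire group: no illustrators → C(7,8) = 0; no writers → C(10,8) = 45; no editors → C(11,8) = 165.
Add back selections omitting two groups (i.e. drawn from a single group): C(7,8) + C(4,8) + C(3,8) = 0.
By inclusion–exclusion: 3003 − 210 + 0 = 2793.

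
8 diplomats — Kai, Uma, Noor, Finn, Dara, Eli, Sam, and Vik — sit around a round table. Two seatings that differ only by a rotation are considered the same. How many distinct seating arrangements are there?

5040

Seat Kai anywhere (absorbing the rotational symmetry), then permute the other 7: (7)! = 5040.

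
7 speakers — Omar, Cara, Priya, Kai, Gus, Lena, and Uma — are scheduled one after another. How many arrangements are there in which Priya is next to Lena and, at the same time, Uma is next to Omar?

Treat {Priya,Lena} as one block (2 orders) and {Uma,Omar} as another (2 orders).
That leaves 5 units to arrange: 2 × 2 × 5! = 4 × 120 = 480.

480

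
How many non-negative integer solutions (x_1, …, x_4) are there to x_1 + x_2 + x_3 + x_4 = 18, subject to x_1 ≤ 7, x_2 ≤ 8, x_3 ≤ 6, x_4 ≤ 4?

Without the upper bounds there are C(21,3) = 1330 ways to split 18 among 4 variables.
Subtract solutions that violate a single cap (substitute x_i' = x_i − (cap_i+1)): x_1 ≥ 8 gives C(13,3) = 286; x_2 ≥ 9 gives C(12,3) = 220; x_3 ≥ 7 gives C(14,3) = 364; x_4 ≥ 5 gives C(16,3) = 560. Together 1430.
Add back pairs where two caps are both exceeded: 4 + 20 + 56 + 10 + 35 + 84 = 209.
By inclusion–exclusion the count is 1330 − 1430 + 209 = 109.

109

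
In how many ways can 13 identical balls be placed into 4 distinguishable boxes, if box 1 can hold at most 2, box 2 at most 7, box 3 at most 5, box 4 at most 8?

Without the upper bounds there are C(16,3) = 560 ways to split 13 among 4 boxes.
Subtract solutions that violate a single cap (substitute x_i' = x_i − (cap_i+1)): x_1 ≥ 3 gives C(13,3) = 286; x_2 ≥ 8 gives C(8,3) = 56; x_3 ≥ 6 gives C(10,3) = 120; x_4 ≥ 9 gives C(7,3) = 35. Together 497.
Add back pairs where two caps are both exceeded: 10 + 35 + 4 + 0 + 0 + 0 = 49.
By inclusion–exclusion the count is 560 − 497 + 49 = 112.

112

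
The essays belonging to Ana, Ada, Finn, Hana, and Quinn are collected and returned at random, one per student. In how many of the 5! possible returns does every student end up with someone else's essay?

This is the derangement count D_5: permutations of 5 items with no fixed point.
By inclusion–exclusion this is Σ_{j=0}^{5} (−1)^j C(5,j)·(5−j)!.
Computing: 120 − 120 + 60 − 20 + 5 − 1 = 44.

44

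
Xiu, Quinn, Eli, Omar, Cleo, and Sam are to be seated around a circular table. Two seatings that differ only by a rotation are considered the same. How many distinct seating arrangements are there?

120

Seat Xiu anywhere (absorbing the rotational symmetry), then permute the other 5: (5)! = 120.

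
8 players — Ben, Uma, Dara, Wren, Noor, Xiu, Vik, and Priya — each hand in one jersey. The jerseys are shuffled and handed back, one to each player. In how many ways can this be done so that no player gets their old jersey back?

14833

Count assignments avoiding every fixed point. For any j of the 8 players fixed to their old jersey, the other 8−j can be arranged in (8−j)! ways.
By inclusion–exclusion this is Σ_{j=0}^{8} (−1)^j C(8,j)·(8−j)!.
Computing: 40320 − 40320 + 20160 − 6720 + 1680 − 336 + 56 − 8 + 1 = 14833.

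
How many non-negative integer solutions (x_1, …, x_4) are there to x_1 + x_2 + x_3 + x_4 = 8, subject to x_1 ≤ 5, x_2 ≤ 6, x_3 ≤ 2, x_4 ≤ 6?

91

Ignoring the caps, the number of non-negative solutions to x_1+…+x_4 = 8 is C(11,3) = 165.
Subtract solutions that violate a single cap (substitute x_i' = x_i − (cap_i+1)): x_1 ≥ 6 gives C(5,3) = 10; x_2 ≥ 7 gives C(4,3) = 4; x_3 ≥ 3 gives C(8,3) = 56; x_4 ≥ 7 gives C(4,3) = 4. Together 74.
No two caps can be exceeded simultaneously, so the pair terms are all 0.
By inclusion–exclusion the count is 165 − 74 + 0 = 91.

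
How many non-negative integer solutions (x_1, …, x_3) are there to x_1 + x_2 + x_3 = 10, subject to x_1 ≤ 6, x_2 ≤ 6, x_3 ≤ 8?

43

Without the upper bounds there are C(12,2) = 66 ways to split 10 among 3 variables.
Subtract solutions that violate a single cap (substitute x_i' = x_i − (cap_i+1)): x_1 ≥ 7 gives C(5,2) = 10; x_2 ≥ 7 gives C(5,2) = 10; x_3 ≥ 9 gives C(3,2) = 3. Together 23.
No two caps can be exceeded simultaneously, so the pair terms are all 0.
By inclusion–exclusion the count is 66 − 23 + 0 = 43.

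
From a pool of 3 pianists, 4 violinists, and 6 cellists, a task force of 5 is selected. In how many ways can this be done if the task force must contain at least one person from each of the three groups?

894

Unrestricted: C(13,5) = 1287 ways to pick any 5 of the 13.
Selections missing a whole group: no pianists → C(10,5) = 252; no violinists → C(9,5) = 126; no cellists → C(7,5) = 21.
Add back selections omitting two groups (i.e. drawn from a single group): C(3,5) + C(4,5) + C(6,5) = 6.
By inclusion–exclusion: 1287 − 399 + 6 = 894.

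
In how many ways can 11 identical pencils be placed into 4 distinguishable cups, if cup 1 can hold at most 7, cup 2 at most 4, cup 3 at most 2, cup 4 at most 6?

85

By stars and bars, unrestricted non-negative solutions to x_1+…+x_4 = 11 number C(11+3,3) = 364.
Subtract solutions that violate a single cap (substitute x_i' = x_i − (cap_i+1)): x_1 ≥ 8 gives C(6,3) = 20; x_2 ≥ 5 gives C(9,3) = 84; x_3 ≥ 3 gives C(11,3) = 165; x_4 ≥ 7 gives C(7,3) = 35. Together 304.
Add back pairs where two caps are both exceeded: 0 + 1 + 0 + 20 + 0 + 4 = 25.
By inclusion–exclusion the count is 364 − 304 + 25 = 85.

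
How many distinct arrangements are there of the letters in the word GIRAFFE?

2520

The 7 letters of GIRAFFE have repeats: F appearing twice.
Dividing 7! = 5040 by 2! = 2 for the repeated letters gives 2520.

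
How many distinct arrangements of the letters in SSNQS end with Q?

With the last slot taken by Q, it remains to arrange the other 4 letters (SSNS).
Those 4 letters have S appearing 3 times, giving (4)!/(3!) = 4.

4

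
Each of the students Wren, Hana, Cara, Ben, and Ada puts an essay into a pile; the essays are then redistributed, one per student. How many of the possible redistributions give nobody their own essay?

Count assignments avoiding every fixed point. For any j of the 5 students fixed to their own essay, the other 5−j can be arranged in (5−j)! ways.
By inclusion–exclusion this is Σ_{j=0}^{5} (−1)^j C(5,j)·(5−j)!.
Computing: 120 − 120 + 60 − 20 + 5 − 1 = 44.

44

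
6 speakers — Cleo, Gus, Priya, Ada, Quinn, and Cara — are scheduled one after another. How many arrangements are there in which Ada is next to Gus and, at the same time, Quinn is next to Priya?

96

Treat {Ada,Gus} as one block (2 orders) and {Quinn,Priya} as another (2 orders).
That leaves 4 units to arrange: 2 × 2 × 4! = 4 × 24 = 96.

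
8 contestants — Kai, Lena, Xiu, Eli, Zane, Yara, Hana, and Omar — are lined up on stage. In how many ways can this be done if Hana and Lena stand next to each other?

10080

Glue Hana and Lena into one block (2 internal orders), leaving 7 units to arrange in a row.
That gives 2 × 7! = 2 × 5040 = 10080.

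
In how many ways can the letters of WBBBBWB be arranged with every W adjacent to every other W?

Treat the 2 copies of W as a single block. The multiset to arrange is then {WW, B, B, B, B, B}, 6 items in all.
That gives (6)!/(5!) = 6 arrangements.

6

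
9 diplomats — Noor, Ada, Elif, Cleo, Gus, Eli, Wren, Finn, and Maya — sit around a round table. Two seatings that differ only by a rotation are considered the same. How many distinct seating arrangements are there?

Fix one person's seat to break rotational symmetry; the remaining 8 people can be arranged in (8)! = 40320 ways.

40320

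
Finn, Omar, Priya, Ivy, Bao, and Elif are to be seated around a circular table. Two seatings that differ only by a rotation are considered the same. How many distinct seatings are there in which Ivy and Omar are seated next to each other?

48

Treat {Ivy, Omar} as one unit (2 internal orders) and seat the resulting 5 units around the table: (4)! circular arrangements.
So 2 × (4)! = 2 × 24 = 48.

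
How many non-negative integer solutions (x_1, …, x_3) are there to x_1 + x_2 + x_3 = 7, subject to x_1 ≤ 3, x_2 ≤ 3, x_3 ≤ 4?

By stars and bars, unrestricted non-negative solutions to x_1+…+x_3 = 7 number C(7+2,2) = 36.
Subtract solutions that violate a single cap (substitute x_i' = x_i − (cap_i+1)): x_1 ≥ 4 gives C(5,2) = 10; x_2 ≥ 4 gives C(5,2) = 10; x_3 ≥ 5 gives C(4,2) = 6. Together 26.
No two caps can be exceeded simultaneously, so the pair terms are all 0.
By inclusion–exclusion the count is 36 − 26 + 0 = 10.

10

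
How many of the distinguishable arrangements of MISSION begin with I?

With the first slot taken by I, it remains to arrange the other 6 letters (MSSION).
Those 6 letters have S appearing twice, giving (6)!/(2!) = 360.

360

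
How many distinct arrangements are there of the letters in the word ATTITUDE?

ATTITUDE has 8 letters with T appearing 3 times.
The number of distinct arrangements is 8!/(3!) = 40320/6 = 6720.

6720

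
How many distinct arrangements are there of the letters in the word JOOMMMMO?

280

JOOMMMMO has 8 letters with M appearing 4 times and O appearing 3 times.
Dividing 8! = 40320 by 4!·3! = 144 for the repeated letters gives 280.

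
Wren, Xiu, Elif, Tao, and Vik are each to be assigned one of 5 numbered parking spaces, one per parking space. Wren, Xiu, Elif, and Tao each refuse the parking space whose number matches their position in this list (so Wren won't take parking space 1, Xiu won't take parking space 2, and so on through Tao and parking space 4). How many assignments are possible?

Let Aᵢ (for 1 ≤ i ≤ 4) be the placements that put person i in their forbidden parking space. Any j of these fix j positions, leaving (5−j)! ways to fill the rest, and there are C(4,j) ways to pick which j.
By inclusion–exclusion, the number of valid placements is Σ_{j=0}^{4} (−1)^j C(4,j)·(5−j)!.
Computing: 120 − 96 + 36 − 8 + 1 = 53.

53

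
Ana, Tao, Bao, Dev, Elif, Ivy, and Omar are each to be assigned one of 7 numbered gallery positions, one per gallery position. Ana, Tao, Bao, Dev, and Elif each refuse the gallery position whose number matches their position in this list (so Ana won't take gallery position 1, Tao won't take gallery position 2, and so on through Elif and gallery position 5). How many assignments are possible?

Let Aᵢ (for 1 ≤ i ≤ 5) be the placements that put person i in their forbidden gallery position. Any j of these fix j positions, leaving (7−j)! ways to fill the rest, and there are C(5,j) ways to pick which j.
By inclusion–exclusion, the number of valid placements is Σ_{j=0}^{5} (−1)^j C(5,j)·(7−j)!.
Computing: 5040 − 3600 + 1200 − 240 + 30 − 2 = 2428.

2428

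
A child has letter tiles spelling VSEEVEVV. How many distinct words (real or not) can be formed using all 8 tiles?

280

Letter multiplicities in VSEEVEVV: E×3, S×1, V×4.
Dividing 8! = 40320 by 4!·3! = 144 for the repeated letters gives 280.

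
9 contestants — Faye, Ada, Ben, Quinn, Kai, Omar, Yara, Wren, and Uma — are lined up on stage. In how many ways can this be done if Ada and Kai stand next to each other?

Glue Ada and Kai into one block (2 internal orders), leaving 8 units to arrange in a row.
So the count is 2·(8)! = 80640.

80640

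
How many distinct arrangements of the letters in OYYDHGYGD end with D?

3360

With the last slot taken by D, it remains to arrange the other 8 letters (OYYHGYGD).
Those 8 letters have G appearing twice and Y appearing 3 times, giving (8)!/(3!·2!) = 3360.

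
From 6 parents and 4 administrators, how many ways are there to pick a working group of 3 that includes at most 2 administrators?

Split by how many administrators are chosen (0 through 2).
Sum: C(4,0)·C(6,3) + C(4,1)·C(6,2) + C(4,2)·C(6,1) = 20 + 60 + 36 = 116.

116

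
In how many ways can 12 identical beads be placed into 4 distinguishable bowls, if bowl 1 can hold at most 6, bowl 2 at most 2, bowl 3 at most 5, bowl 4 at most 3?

Without the upper bounds there are C(15,3) = 455 ways to split 12 among 4 bowls.
Subtract solutions that violate a single cap (substitute x_i' = x_i − (cap_i+1)): x_1 ≥ 7 gives C(8,3) = 56; x_2 ≥ 3 gives C(12,3) = 220; x_3 ≥ 6 gives C(9,3) = 84; x_4 ≥ 4 gives C(11,3) = 165. Together 525.
Add back pairs where two caps are both exceeded: 10 + 0 + 4 + 20 + 56 + 10 = 100.
By inclusion–exclusion the count is 455 − 525 + 100 = 30.

30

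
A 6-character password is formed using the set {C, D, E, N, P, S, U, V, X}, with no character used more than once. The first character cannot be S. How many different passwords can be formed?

53760

The first character has 9−1 = 8 choices (anything except S).
The remaining 5 characters are filled from the other 8 symbols without repetition: 8 × 7 × 6 × 5 × 4 = 6720.
Total: 8 × 6720 = 53760.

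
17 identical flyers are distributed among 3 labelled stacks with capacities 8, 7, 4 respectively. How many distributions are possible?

Ignoring the caps, the number of non-negative solutions to x_1+…+x_3 = 17 is C(19,2) = 171.
Subtract solutions that violate a single cap (substitute x_i' = x_i − (cap_i+1)): x_1 ≥ 9 gives C(10,2) = 45; x_2 ≥ 8 gives C(11,2) = 55; x_3 ≥ 5 gives C(14,2) = 91. Together 191.
Add back pairs where two caps are both exceeded: 1 + 10 + 15 = 26.
By inclusion–exclusion the count is 171 − 191 + 26 = 6.

6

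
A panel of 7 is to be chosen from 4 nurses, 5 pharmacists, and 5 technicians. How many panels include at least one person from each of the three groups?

With no constraint there are C(14,7) = 3432 possible selections.
Selections missing a whole group: no nurses → C(10,7) = 120; no pharmacists → C(9,7) = 36; no technicians → C(9,7) = 36.
Add back selections omitting two groups (i.e. drawn from a single group): C(4,7) + C(5,7) + C(5,7) = 0.
By inclusion–exclusion: 3432 − 192 + 0 = 3240.

3240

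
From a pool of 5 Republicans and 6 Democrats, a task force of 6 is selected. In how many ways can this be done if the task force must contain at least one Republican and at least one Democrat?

461

Total 6-person selections from all 11: C(11,6) = 462.
Selections missing a whole group: no Republicans → C(6,6) = 1; no Democrats → C(5,6) = 0.
Both groups omitted at once is impossible, so 462 − 1 = 461.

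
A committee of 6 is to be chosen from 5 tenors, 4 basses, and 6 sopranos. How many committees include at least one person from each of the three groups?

4250

Unrestricted: C(15,6) = 5005 ways to pick any 6 of the 15.
Selections missing a whole group: no tenors → C(10,6) = 210; no basses → C(11,6) = 462; no sopranos → C(9,6) = 84.
Add back selections omitting two groups (i.e. drawn from a single group): C(5,6) + C(4,6) + C(6,6) = 1.
By inclusion–exclusion: 5005 − 756 + 1 = 4250.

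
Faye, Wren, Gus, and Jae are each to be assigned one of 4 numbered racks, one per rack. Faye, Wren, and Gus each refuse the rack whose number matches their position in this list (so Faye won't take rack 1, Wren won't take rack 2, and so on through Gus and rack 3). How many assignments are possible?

Let Aᵢ (for i ∈ {1, 2, 3}) be the placements that put person i in their forbidden rack. Any j of these fix j positions, leaving (4−j)! ways to fill the rest, and there are C(3,j) ways to pick which j.
By inclusion–exclusion, the number of valid placements is Σ_{j=0}^{3} (−1)^j C(3,j)·(4−j)!.
Computing: 24 − 18 + 6 − 1 = 11.

11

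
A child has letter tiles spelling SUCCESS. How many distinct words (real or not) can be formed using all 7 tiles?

420

SUCCESS has 7 letters with C appearing twice and S appearing 3 times.
So there are 7! / (3!·2!) = 420 distinguishable arrangements.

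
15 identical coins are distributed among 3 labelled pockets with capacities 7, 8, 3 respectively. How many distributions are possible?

Without the upper bounds there are C(17,2) = 136 ways to split 15 among 3 pockets.
Subtract solutions that violate a single cap (substitute x_i' = x_i − (cap_i+1)): x_1 ≥ 8 gives C(9,2) = 36; x_2 ≥ 9 gives C(8,2) = 28; x_3 ≥ 4 gives C(13,2) = 78. Together 142.
Add back pairs where two caps are both exceeded: 0 + 10 + 6 = 16.
By inclusion–exclusion the count is 136 − 142 + 16 = 10.

10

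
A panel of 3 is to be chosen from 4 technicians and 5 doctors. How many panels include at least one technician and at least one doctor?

70

With no constraint there are C(9,3) = 84 possible selections.
Subtract selections that omit an entire group: no technicians → C(5,3) = 10; no doctors → C(4,3) = 4.
Both groups omitted at once is impossible, so 84 − 14 = 70.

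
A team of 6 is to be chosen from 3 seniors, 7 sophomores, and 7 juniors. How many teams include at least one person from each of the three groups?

8967

Total 6-person selections from all 17: C(17,6) = 12376.
Selections missing a whole group: no seniors → C(14,6) = 3003; no sophomores → C(10,6) = 210; no juniors → C(10,6) = 210.
Add back selections omitting two groups (i.e. drawn from a single group): C(3,6) + C(7,6) + C(7,6) = 14.
By inclusion–exclusion: 12376 − 3423 + 14 = 8967.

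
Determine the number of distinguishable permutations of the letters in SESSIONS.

SESSIONS has 8 letters with S appearing 4 times.
The number of distinct arrangements is 8!/(4!) = 40320/24 = 1680.

1680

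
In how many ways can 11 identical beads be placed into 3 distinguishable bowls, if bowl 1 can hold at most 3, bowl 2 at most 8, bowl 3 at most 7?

Ignoring the caps, the number of non-negative solutions to x_1+…+x_3 = 11 is C(13,2) = 78.
Subtract solutions that violate a single cap (substitute x_i' = x_i − (cap_i+1)): x_1 ≥ 4 gives C(9,2) = 36; x_2 ≥ 9 gives C(4,2) = 6; x_3 ≥ 8 gives C(5,2) = 10. Together 52.
No two caps can be exceeded simultaneously, so the pair terms are all 0.
By inclusion–exclusion the count is 78 − 52 + 0 = 26.

26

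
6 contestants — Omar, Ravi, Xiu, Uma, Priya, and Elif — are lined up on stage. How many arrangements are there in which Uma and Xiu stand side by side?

Place the 4 others and the Uma-Xiu pair as 5 objects in a line; the pair has 2 internal arrangements.
So the count is 2·(5)! = 240.

240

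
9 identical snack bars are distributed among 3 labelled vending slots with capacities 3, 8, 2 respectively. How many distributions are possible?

Ignoring the caps, the number of non-negative solutions to x_1+…+x_3 = 9 is C(11,2) = 55.
Subtract solutions that violate a single cap (substitute x_i' = x_i − (cap_i+1)): x_1 ≥ 4 gives C(7,2) = 21; x_2 ≥ 9 gives C(2,2) = 1; x_3 ≥ 3 gives C(8,2) = 28. Together 50.
Add back pairs where two caps are both exceeded: 0 + 6 + 0 = 6.
By inclusion–exclusion the count is 55 − 50 + 6 = 11.

11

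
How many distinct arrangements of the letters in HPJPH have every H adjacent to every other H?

Treat the 2 copies of H as a single block. The multiset to arrange is then {HH, J, P, P}, 4 items in all.
That gives (4)!/(2!) = 12 arrangements.

12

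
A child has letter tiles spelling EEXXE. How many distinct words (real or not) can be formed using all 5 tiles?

10

Letter multiplicities in EEXXE: E×3, X×2.
So there are 5! / (3!·2!) = 10 distinguishable arrangements.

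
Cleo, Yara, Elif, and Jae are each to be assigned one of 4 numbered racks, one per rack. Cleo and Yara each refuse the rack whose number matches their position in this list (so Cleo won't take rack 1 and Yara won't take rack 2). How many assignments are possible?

14

Let Aᵢ (for i ∈ {1, 2}) be the placements that put person i in their forbidden rack. Any j of these fix j positions, leaving (4−j)! ways to fill the rest, and there are C(2,j) ways to pick which j.
By inclusion–exclusion, the number of valid placements is Σ_{j=0}^{2} (−1)^j C(2,j)·(4−j)!.
Computing: 24 − 12 + 2 = 14.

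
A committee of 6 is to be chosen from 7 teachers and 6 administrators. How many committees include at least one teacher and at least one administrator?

1708

With no constraint there are C(13,6) = 1716 possible selections.
Selections missing a whole group: no teachers → C(6,6) = 1; no administrators → C(7,6) = 7.
Both groups omitted at once is impossible, so 1716 − 8 = 1708.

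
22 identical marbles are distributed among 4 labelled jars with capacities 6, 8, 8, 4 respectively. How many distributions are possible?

35

Without the upper bounds there are C(25,3) = 2300 ways to split 22 among 4 jars.
Subtract solutions that violate a single cap (substitute x_i' = x_i − (cap_i+1)): x_1 ≥ 7 gives C(18,3) = 816; x_2 ≥ 9 gives C(16,3) = 560; x_3 ≥ 9 gives C(16,3) = 560; x_4 ≥ 5 gives C(20,3) = 1140. Together 3076.
Add back pairs where two caps are both exceeded: 84 + 84 + 286 + 35 + 165 + 165 = 819.
Subtract triples: 0 + 4 + 4 + 0 = 8.
By inclusion–exclusion the count is 2300 − 3076 + 819 − 8 = 35.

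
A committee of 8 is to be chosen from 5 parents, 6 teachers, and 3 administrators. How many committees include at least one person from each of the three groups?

Total 8-person selections from all 14: C(14,8) = 3003.
Selections missing a whole group: no parents → C(9,8) = 9; no teachers → C(8,8) = 1; no administrators → C(11,8) = 165.
Add back selections omitting two groups (i.e. drawn from a single group): C(5,8) + C(6,8) + C(3,8) = 0.
By inclusion–exclusion: 3003 − 175 + 0 = 2828.

2828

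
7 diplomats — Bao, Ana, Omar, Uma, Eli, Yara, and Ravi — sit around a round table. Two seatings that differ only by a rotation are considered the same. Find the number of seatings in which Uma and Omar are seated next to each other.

Glue Uma and Omar into a block (2 internal orders). Seating 6 units around a circle gives (5)! arrangements.
So 2 × (5)! = 2 × 120 = 240.

240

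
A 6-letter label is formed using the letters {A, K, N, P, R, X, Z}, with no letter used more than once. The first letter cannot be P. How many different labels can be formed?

The first letter has 7−1 = 6 choices (anything except P).
The remaining 5 letters are filled from the other 6 symbols without repetition: 6 × 5 × 4 × 3 × 2 = 720.
Total: 6 × 720 = 4320.

4320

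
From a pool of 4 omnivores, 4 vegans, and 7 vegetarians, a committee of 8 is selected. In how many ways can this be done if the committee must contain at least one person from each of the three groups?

Unrestricted: C(15,8) = 6435 ways to pick any 8 of the 15.
Subtract selections that omit an entire group: no omnivores → C(11,8) = 165; no vegans → C(11,8) = 165; no vegetarians → C(8,8) = 1.
Add back selections omitting two groups (i.e. drawn from a single group): C(4,8) + C(4,8) + C(7,8) = 0.
By inclusion–exclusion: 6435 − 331 + 0 = 6104.

6104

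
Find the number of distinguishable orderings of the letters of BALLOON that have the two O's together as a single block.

360

Treat the 2 copies of O as a single block. The multiset to arrange is then {OO, A, B, L, L, N}, 6 items in all.
That gives (6)!/(2!) = 360 arrangements.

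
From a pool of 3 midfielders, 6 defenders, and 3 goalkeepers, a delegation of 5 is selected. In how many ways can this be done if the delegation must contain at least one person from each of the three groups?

Unrestricted: C(12,5) = 792 ways to pick any 5 of the 12.
Selections missing a whole group: no midfielders → C(9,5) = 126; no defenders → C(6,5) = 6; no goalkeepers → C(9,5) = 126.
Add back selections omitting two groups (i.e. drawn from a single group): C(3,5) + C(6,5) + C(3,5) = 6.
By inclusion–exclusion: 792 − 258 + 6 = 540.

540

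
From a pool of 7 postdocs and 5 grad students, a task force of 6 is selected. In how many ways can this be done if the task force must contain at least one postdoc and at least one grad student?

Total 6-person selections from all 12: C(12,6) = 924.
Subtract selections that omit an entire group: no postdocs → C(5,6) = 0; no grad students → C(7,6) = 7.
Both groups omitted at once is impossible, so 924 − 7 = 917.

917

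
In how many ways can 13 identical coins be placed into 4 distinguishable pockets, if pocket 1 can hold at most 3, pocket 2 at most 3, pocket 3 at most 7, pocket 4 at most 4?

Ignoring the caps, the number of non-negative solutions to x_1+…+x_4 = 13 is C(16,3) = 560.
Subtract solutions that violate a single cap (substitute x_i' = x_i − (cap_i+1)): x_1 ≥ 4 gives C(12,3) = 220; x_2 ≥ 4 gives C(12,3) = 220; x_3 ≥ 8 gives C(8,3) = 56; x_4 ≥ 5 gives C(11,3) = 165. Together 661.
Add back pairs where two caps are both exceeded: 56 + 4 + 35 + 4 + 35 + 1 = 135.
Subtract triples: 0 + 1 + 0 + 0 = 1.
By inclusion–exclusion the count is 560 − 661 + 135 − 1 = 33.

33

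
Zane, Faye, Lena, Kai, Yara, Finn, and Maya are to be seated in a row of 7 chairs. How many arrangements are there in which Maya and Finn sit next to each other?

1440

Glue Maya and Finn into one block (2 internal orders), leaving 6 units to arrange in a row.
So the count is 2·(6)! = 1440.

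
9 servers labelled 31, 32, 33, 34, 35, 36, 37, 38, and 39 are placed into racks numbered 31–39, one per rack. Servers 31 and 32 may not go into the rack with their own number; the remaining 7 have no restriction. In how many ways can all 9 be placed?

Let Aᵢ (for i ∈ {31, 32}) be the placements that put server i in its forbidden rack. Any j of these fix j positions, leaving (9−j)! ways to fill the rest, and there are C(2,j) ways to pick which j.
By inclusion–exclusion, the number of valid placements is Σ_{j=0}^{2} (−1)^j C(2,j)·(9−j)!.
Computing: 362880 − 80640 + 5040 = 287280.

287280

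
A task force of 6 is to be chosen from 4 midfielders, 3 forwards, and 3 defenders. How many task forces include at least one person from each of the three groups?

With no constraint there are C(10,6) = 210 possible selections.
Selections missing a whole group: no midfielders → C(6,6) = 1; no forwards → C(7,6) = 7; no defenders → C(7,6) = 7.
Add back selections omitting two groups (i.e. drawn from a single group): C(4,6) + C(3,6) + C(3,6) = 0.
By inclusion–exclusion: 210 − 15 + 0 = 195.

195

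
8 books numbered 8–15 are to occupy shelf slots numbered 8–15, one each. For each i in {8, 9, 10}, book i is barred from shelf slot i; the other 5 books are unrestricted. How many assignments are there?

Let Aᵢ (for i ∈ {8, 9, 10}) be the placements that put book i in its forbidden shelf slot. Any j of these fix j positions, leaving (8−j)! ways to fill the rest, and there are C(3,j) ways to pick which j.
By inclusion–exclusion, the number of valid placements is Σ_{j=0}^{3} (−1)^j C(3,j)·(8−j)!.
Computing: 40320 − 15120 + 2160 − 120 = 27240.

27240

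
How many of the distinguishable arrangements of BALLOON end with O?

Fix O in the last position and arrange the remaining 6 letters.
Those 6 letters have L appearing twice, giving (6)!/(2!) = 360.

360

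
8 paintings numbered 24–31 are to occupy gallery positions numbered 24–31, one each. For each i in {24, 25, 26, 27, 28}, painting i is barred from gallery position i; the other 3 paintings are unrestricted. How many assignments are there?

Let Aᵢ (for 24 ≤ i ≤ 28) be the placements that put painting i in its forbidden gallery position. Any j of these fix j positions, leaving (8−j)! ways to fill the rest, and there are C(5,j) ways to pick which j.
By inclusion–exclusion, the number of valid placements is Σ_{j=0}^{5} (−1)^j C(5,j)·(8−j)!.
Computing: 40320 − 25200 + 7200 − 1200 + 120 − 6 = 21234.

21234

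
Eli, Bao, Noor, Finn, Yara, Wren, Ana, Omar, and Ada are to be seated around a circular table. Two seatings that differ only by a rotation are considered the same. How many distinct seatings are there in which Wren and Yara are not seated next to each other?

Without the restriction there are (8)! = 40320 seatings.
Seatings with Wren beside Yara: treat them as a block with 2 internal orders, giving 2 × (7)! = 10080.
Subtracting, 40320 − 10080 = 30240.

30240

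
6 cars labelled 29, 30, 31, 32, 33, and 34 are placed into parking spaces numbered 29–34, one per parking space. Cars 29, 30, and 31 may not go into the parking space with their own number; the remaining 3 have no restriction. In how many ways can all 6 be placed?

426

Let Aᵢ (for i ∈ {29, 30, 31}) be the placements that put car i in its forbidden parking space. Any j of these fix j positions, leaving (6−j)! ways to fill the rest, and there are C(3,j) ways to pick which j.
By inclusion–exclusion, the number of valid placements is Σ_{j=0}^{3} (−1)^j C(3,j)·(6−j)!.
Computing: 720 − 360 + 72 − 6 = 426.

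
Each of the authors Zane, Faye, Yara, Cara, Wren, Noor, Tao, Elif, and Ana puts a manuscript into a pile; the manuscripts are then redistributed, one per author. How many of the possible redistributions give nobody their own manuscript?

133496

Let Aᵢ be the assignments in which author i gets their own manuscript. We want the size of the complement of A₁∪…∪A_9.
By inclusion–exclusion this is Σ_{j=0}^{9} (−1)^j C(9,j)·(9−j)!.
Computing: 362880 − 362880 + 181440 − 60480 + 15120 − 3024 + 504 − 72 + 9 − 1 = 133496.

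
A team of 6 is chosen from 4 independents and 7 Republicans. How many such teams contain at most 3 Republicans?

161

Split by how many Republicans are chosen (0 through 3).
Sum: C(7,0)·C(4,6) + C(7,1)·C(4,5) + C(7,2)·C(4,4) + C(7,3)·C(4,3) = 0 + 0 + 21 + 140 = 161.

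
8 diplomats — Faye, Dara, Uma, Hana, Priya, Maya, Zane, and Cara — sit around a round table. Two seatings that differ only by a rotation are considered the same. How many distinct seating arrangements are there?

5040

Around a circle, 8 distinct people have 8!/8 = (7)! = 5040 rotationally distinct seatings.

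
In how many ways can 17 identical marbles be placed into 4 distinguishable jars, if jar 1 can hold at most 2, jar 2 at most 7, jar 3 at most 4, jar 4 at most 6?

10

By stars and bars, unrestricted non-negative solutions to x_1+…+x_4 = 17 number C(17+3,3) = 1140.
Subtract solutions that violate a single cap (substitute x_i' = x_i − (cap_i+1)): x_1 ≥ 3 gives C(17,3) = 680; x_2 ≥ 8 gives C(12,3) = 220; x_3 ≥ 5 gives C(15,3) = 455; x_4 ≥ 7 gives C(13,3) = 286. Together 1641.
Add back pairs where two caps are both exceeded: 84 + 220 + 120 + 35 + 10 + 56 = 525.
Subtract triples: 4 + 0 + 10 + 0 = 14.
By inclusion–exclusion the count is 1140 − 1641 + 525 − 14 = 10.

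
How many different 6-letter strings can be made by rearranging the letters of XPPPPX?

15

Letter multiplicities in XPPPPX: P×4, X×2.
So there are 6! / (4!·2!) = 15 distinguishable arrangements.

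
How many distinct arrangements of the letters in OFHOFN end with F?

Fix F in the last position and arrange the remaining 5 letters.
Those 5 letters have O appearing twice, giving (5)!/(2!) = 60.

60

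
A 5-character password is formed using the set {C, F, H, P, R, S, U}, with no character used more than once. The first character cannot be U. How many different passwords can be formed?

The first character has 7−1 = 6 choices (anything except U).
The remaining 4 characters are filled from the other 6 symbols without repetition: 6 × 5 × 4 × 3 = 360.
Total: 6 × 360 = 2160.

2160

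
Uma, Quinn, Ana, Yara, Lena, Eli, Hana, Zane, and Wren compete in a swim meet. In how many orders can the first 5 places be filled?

There are 9 choices for 1st place, 8 for 2nd, and so on down to 5 for position 5.
That gives 9 × 8 × 7 × 6 × 5 = 15120.

15120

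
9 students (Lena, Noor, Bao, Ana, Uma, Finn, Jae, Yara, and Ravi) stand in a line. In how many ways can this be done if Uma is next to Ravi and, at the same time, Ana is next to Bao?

Treat {Uma,Ravi} as one block (2 orders) and {Ana,Bao} as another (2 orders).
That leaves 7 units to arrange: 2 × 2 × 7! = 4 × 5040 = 20160.

20160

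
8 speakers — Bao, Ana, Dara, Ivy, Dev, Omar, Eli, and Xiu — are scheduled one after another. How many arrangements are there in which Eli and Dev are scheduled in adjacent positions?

10080

Treat {Eli, Dev} as a single unit. There are 7 units to order, and the pair itself can be ordered 2 ways.
So the count is 2·(7)! = 10080.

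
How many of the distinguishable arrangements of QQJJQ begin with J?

4

Fix J in the first position and arrange the remaining 4 letters.
Those 4 letters have Q appearing 3 times, giving (4)!/(3!) = 4.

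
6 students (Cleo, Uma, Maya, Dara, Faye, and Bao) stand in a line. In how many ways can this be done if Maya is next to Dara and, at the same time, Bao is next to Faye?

96

Treat {Maya,Dara} as one block (2 orders) and {Bao,Faye} as another (2 orders).
That leaves 4 units to arrange: 2 × 2 × 4! = 4 × 24 = 96.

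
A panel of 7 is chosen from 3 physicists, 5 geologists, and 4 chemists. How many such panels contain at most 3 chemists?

736

Split by how many chemists are chosen (0 through 3).
Sum: C(4,0)·C(8,7) + C(4,1)·C(8,6) + C(4,2)·C(8,5) + C(4,3)·C(8,4) = 8 + 112 + 336 + 280 = 736.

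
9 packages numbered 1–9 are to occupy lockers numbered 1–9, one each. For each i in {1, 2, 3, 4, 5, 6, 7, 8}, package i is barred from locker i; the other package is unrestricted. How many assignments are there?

Let Aᵢ (for 1 ≤ i ≤ 8) be the placements that put package i in its forbidden locker. Any j of these fix j positions, leaving (9−j)! ways to fill the rest, and there are C(8,j) ways to pick which j.
By inclusion–exclusion, the number of valid placements is Σ_{j=0}^{8} (−1)^j C(8,j)·(9−j)!.
Computing: 362880 − 322560 + 141120 − 40320 + 8400 − 1344 + 168 − 16 + 1 = 148329.

148329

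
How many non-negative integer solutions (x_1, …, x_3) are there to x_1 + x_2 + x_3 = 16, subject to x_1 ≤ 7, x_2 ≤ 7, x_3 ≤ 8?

28

Without the upper bounds there are C(18,2) = 153 ways to split 16 among 3 variables.
Subtract solutions that violate a single cap (substitute x_i' = x_i − (cap_i+1)): x_1 ≥ 8 gives C(10,2) = 45; x_2 ≥ 8 gives C(10,2) = 45; x_3 ≥ 9 gives C(9,2) = 36. Together 126.
Add back pairs where two caps are both exceeded: 1 + 0 + 0 = 1.
By inclusion–exclusion the count is 153 − 126 + 1 = 28.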